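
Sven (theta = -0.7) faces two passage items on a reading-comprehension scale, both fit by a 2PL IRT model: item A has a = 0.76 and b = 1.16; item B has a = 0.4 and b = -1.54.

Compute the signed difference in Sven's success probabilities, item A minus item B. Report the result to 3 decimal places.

P(theta) = 1 / (1 + exp(−a(theta − b)))
P_A = 0.1957
P_B = 0.5832
P_A − P_B = -0.3876

-0.388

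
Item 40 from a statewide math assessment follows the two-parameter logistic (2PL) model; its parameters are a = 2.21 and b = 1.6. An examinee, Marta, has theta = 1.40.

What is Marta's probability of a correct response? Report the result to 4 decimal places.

P(theta) = 1 / (1 + exp(−a(theta − b)))
Exponent: 2.21 × (1.40 − 1.6) = -0.4420
1/(1 + e^{0.4420}) = 0.3913

0.3913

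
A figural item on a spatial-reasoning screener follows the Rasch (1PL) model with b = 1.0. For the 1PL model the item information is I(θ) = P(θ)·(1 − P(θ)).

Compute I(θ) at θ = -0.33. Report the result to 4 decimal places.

0.1654

P = 1/(1+e^{1.3300}) = 0.2092
P(1−P) = 0.2092 × 0.7908 = 0.1654
I = P(1−P) = 0.16541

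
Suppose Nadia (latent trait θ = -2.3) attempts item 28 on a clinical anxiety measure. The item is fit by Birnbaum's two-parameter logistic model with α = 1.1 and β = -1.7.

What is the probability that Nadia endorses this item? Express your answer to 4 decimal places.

P(θ) = 1 / (1 + exp(−α(θ − β)))
Exponent: 1.1 × (-2.3 − (-1.7)) = -0.6600
1/(1 + e^{0.6600}) = 0.3407

0.3407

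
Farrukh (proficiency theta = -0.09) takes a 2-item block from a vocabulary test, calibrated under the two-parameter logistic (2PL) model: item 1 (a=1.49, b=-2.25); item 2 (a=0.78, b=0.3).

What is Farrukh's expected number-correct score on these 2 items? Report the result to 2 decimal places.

1.39

P(theta) = 1 / (1 + exp(−a(theta − b)))
P_1 = 1/(1+e^{-3.2184}) = 0.9615
P_2 = 1/(1+e^{0.3042}) = 0.4245
E[score] = 0.9615 + 0.4245 = 1.3861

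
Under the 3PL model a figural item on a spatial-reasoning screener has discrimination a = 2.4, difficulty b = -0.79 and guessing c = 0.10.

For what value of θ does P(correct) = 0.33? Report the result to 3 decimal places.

-1.235

P(θ) = c + (1 − c) · 1 / (1 + exp(−a(θ − b)))
Remove guessing floor: (0.33 − 0.10)/(1 − 0.10) = 0.2556
logit = ln(0.2556/0.7444) = -1.0692
θ = b + logit/(a) = -0.79 + (-1.0692)/2.4000 = -1.2355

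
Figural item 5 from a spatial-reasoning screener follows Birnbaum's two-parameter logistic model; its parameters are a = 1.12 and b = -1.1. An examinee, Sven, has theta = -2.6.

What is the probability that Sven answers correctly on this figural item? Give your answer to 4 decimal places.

P(theta) = 1 / (1 + exp(−a(theta − b)))
Exponent: 1.12 × (-2.6 − (-1.1)) = -1.6800
1/(1 + e^{1.6800}) = 0.1571

0.1571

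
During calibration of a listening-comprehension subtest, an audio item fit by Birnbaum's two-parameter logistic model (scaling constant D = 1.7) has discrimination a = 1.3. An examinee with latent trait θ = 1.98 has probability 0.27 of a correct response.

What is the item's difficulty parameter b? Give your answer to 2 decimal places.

P(θ) = 1 / (1 + exp(−D·a(θ − b)))
logit(0.27) = ln(0.27/0.73) = -0.9946
b = θ − logit/(1.7·a) = 1.98 − (-0.9946)/2.2100 = 2.4301

2.43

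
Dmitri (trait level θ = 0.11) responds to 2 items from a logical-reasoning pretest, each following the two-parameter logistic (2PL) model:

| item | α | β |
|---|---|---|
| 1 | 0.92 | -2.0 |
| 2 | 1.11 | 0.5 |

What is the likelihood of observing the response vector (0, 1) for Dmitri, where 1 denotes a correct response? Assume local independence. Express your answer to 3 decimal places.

P(θ) = 1 / (1 + exp(−α(θ − β)))
P_1 = 1/(1+e^{-1.9412}) = 0.8745
P_2 = 1/(1+e^{0.4329}) = 0.3934
L = (1−P_1) × P_2 = 0.1255 × 0.3934 = 0.04938

0.049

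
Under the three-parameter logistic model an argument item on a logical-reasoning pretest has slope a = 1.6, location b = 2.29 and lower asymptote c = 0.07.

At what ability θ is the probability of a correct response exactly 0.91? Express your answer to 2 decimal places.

P(θ) = c + (1 − c) · 1 / (1 + exp(−a(θ − b)))
Remove guessing floor: (0.91 − 0.07)/(1 − 0.07) = 0.9032
logit = ln(0.9032/0.0968) = 2.2336
θ = b + logit/(a) = 2.29 + 2.2336/1.6000 = 3.6860

3.69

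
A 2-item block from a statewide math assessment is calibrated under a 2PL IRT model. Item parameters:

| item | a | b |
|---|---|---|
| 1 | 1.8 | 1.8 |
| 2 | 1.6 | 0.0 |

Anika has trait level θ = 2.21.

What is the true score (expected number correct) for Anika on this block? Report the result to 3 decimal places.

P(θ) = 1 / (1 + exp(−a(θ − b)))
P_1 = 1/(1+e^{-0.7380}) = 0.6766
P_2 = 1/(1+e^{-3.5360}) = 0.9717
E[score] = 0.6766 + 0.9717 = 1.6483

1.648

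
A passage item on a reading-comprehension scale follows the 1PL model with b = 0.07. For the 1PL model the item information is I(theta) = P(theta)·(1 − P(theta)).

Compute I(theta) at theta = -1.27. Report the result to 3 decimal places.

P = 1/(1+e^{1.3400}) = 0.2075
P(1−P) = 0.2075 × 0.7925 = 0.1644
I = P(1−P) = 0.16445

0.164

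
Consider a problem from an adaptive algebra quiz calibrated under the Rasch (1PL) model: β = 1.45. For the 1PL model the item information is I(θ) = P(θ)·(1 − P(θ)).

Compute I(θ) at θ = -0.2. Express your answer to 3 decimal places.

0.135

P = 1/(1+e^{1.6500}) = 0.1611
P(1−P) = 0.1611 × 0.8389 = 0.1352
I = P(1−P) = 0.13515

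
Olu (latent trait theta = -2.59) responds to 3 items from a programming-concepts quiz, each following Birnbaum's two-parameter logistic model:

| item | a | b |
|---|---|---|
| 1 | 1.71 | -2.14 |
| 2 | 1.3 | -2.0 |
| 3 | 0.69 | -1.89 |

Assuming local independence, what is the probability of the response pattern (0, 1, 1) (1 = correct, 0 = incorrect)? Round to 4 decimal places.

P(theta) = 1 / (1 + exp(−a(theta − b)))
P_1 = 1/(1+e^{0.7695}) = 0.3166
P_2 = 1/(1+e^{0.7670}) = 0.3171
P_3 = 1/(1+e^{0.4830}) = 0.3815
L = (1−P_1) × P_2 × P_3 = 0.6834 × 0.3171 × 0.3815 = 0.08269

0.0827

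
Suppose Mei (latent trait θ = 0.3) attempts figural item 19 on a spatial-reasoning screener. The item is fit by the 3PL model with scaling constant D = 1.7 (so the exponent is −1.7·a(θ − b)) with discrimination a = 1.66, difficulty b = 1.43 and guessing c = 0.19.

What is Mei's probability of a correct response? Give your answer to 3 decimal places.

0.222

P(θ) = c + (1 − c) · 1 / (1 + exp(−D·a(θ − b)))
Exponent: 1.7 × 1.66 × (0.3 − 1.43) = -3.1889
1/(1 + e^{3.1889}) = 0.0396
P = 0.19 + 0.81 × 0.0396 = 0.2221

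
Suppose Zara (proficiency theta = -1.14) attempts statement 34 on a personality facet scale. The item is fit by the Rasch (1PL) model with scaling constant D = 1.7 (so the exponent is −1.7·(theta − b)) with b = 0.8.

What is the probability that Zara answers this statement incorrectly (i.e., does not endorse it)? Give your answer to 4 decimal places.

0.9644

P(theta) = 1 / (1 + exp(−D·(theta − b)))
Exponent: 1.7 × (-1.14 − 0.8) = -3.2980
1/(1 + e^{3.2980}) = 0.0356
P = 0.0356
P(incorrect) = 1 − 0.0356 = 0.9644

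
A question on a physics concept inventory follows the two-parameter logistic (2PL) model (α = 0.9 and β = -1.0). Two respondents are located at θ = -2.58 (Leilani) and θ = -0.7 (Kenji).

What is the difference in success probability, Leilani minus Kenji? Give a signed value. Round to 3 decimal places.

-0.373

P(θ) = 1 / (1 + exp(−α(θ − β)))
P(Leilani) = 0.1943  [exponent -1.4220]
P(Kenji) = 0.5671  [exponent 0.2700]
Difference = 0.1943 − 0.5671 = -0.3727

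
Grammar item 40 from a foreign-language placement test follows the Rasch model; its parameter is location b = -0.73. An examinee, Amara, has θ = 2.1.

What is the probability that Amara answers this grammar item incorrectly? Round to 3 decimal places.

0.056

P(θ) = 1 / (1 + exp(−(θ − b)))
Exponent: (2.1 − (-0.73)) = 2.8300
1/(1 + e^{-2.8300}) = 0.9443
P = 0.9443
P(incorrect) = 1 − 0.9443 = 0.0557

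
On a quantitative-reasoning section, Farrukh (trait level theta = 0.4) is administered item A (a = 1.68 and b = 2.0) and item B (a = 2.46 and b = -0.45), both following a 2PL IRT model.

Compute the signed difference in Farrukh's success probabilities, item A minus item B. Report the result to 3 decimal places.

-0.826

P(theta) = 1 / (1 + exp(−a(theta − b)))
P_A = 0.0637
P_B = 0.8900
P_A − P_B = -0.8263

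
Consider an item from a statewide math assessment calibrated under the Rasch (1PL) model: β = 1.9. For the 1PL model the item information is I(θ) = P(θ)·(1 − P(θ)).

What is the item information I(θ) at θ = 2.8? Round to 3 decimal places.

P = 1/(1+e^{-0.9000}) = 0.7109
P(1−P) = 0.7109 × 0.2891 = 0.2055
I = P(1−P) = 0.20550

0.206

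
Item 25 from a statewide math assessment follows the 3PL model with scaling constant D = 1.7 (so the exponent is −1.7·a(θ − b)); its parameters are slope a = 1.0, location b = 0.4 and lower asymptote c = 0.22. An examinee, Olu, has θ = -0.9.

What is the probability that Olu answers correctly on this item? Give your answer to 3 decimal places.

0.297

P(θ) = c + (1 − c) · 1 / (1 + exp(−D·a(θ − b)))
Exponent: 1.7 × 1.0 × (-0.9 − 0.4) = -2.2100
1/(1 + e^{2.2100}) = 0.0989
P = 0.22 + 0.78 × 0.0989 = 0.2971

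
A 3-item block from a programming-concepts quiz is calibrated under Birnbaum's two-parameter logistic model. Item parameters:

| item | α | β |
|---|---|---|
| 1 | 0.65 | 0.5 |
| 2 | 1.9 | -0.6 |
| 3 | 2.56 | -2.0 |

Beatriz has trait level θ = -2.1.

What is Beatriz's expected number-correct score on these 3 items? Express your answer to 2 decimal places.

0.65

P(θ) = 1 / (1 + exp(−α(θ − β)))
P_1 = 1/(1+e^{1.6900}) = 0.1558
P_2 = 1/(1+e^{2.8500}) = 0.0547
P_3 = 1/(1+e^{0.2560}) = 0.4363
E[score] = 0.1558 + 0.0547 + 0.4363 = 0.6468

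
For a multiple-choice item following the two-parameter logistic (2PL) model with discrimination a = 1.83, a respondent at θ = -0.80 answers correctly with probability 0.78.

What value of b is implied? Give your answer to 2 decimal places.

P(θ) = 1 / (1 + exp(−a(θ − b)))
logit(0.78) = ln(0.78/0.22) = 1.2657
b = θ − logit/(a) = -0.80 − 1.2657/1.8300 = -1.4916

-1.49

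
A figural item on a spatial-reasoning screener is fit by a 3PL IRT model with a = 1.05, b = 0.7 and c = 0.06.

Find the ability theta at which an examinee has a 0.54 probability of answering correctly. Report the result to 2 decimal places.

0.74

P(theta) = c + (1 − c) · 1 / (1 + exp(−a(theta − b)))
Remove guessing floor: (0.54 − 0.06)/(1 − 0.06) = 0.5106
logit = ln(0.5106/0.4894) = 0.0426
theta = b + logit/(a) = 0.7 + 0.0426/1.0500 = 0.7405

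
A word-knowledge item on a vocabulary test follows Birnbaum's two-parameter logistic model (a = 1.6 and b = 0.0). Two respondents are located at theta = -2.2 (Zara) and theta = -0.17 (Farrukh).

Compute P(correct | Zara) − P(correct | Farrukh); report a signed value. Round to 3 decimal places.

P(theta) = 1 / (1 + exp(−a(theta − b)))
P(Zara) = 0.0287  [exponent -3.5200]
P(Farrukh) = 0.4324  [exponent -0.2720]
Difference = 0.0287 − 0.4324 = -0.4037

-0.404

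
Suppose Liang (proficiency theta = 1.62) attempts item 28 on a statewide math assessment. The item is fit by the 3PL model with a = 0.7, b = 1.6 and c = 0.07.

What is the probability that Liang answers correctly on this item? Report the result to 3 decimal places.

P(theta) = c + (1 − c) · 1 / (1 + exp(−a(theta − b)))
Exponent: 0.7 × (1.62 − 1.6) = 0.0140
1/(1 + e^{-0.0140}) = 0.5035
P = 0.07 + 0.93 × 0.5035 = 0.5383

0.538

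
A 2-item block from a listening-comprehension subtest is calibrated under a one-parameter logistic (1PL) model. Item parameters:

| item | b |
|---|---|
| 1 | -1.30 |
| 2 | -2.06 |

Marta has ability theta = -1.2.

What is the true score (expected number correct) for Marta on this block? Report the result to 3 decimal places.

P(theta) = 1 / (1 + exp(−(theta − b)))
P_1 = 1/(1+e^{-0.1000}) = 0.5250
P_2 = 1/(1+e^{-0.8600}) = 0.7027
E[score] = 0.5250 + 0.7027 = 1.2276

1.228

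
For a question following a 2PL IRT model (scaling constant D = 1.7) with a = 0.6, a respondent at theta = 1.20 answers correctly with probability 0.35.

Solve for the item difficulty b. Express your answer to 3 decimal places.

P(theta) = 1 / (1 + exp(−D·a(theta − b)))
logit(0.35) = ln(0.35/0.65) = -0.6190
b = theta − logit/(1.7·a) = 1.20 − (-0.6190)/1.0200 = 1.8069

1.807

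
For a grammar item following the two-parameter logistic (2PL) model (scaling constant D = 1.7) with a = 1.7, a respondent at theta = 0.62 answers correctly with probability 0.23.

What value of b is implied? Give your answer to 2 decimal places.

1.04

P(theta) = 1 / (1 + exp(−D·a(theta − b)))
logit(0.23) = ln(0.23/0.77) = -1.2083
b = theta − logit/(1.7·a) = 0.62 − (-1.2083)/2.8900 = 1.0381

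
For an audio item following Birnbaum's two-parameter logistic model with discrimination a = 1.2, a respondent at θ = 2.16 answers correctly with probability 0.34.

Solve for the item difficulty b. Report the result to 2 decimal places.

2.71

P(θ) = 1 / (1 + exp(−a(θ − b)))
logit(0.34) = ln(0.34/0.66) = -0.6633
b = θ − logit/(a) = 2.16 − (-0.6633)/1.2000 = 2.7127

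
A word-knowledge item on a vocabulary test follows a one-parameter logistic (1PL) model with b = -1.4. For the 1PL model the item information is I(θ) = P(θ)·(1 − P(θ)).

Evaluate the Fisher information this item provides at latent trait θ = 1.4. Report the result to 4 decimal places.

0.0540

P = 1/(1+e^{-2.8000}) = 0.9427
P(1−P) = 0.9427 × 0.0573 = 0.0540
I = P(1−P) = 0.05404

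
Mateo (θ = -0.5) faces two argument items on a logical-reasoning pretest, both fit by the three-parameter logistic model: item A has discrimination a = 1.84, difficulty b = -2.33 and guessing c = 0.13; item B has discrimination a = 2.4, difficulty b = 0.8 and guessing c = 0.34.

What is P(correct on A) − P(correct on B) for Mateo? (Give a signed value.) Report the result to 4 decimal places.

0.6031

P(θ) = c + (1 − c) · 1 / (1 + exp(−a(θ − b)))
P_A = 0.9710
P_B = 0.3679
P_A − P_B = 0.6031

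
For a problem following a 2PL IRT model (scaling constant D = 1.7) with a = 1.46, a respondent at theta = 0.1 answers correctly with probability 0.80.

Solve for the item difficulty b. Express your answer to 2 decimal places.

P(theta) = 1 / (1 + exp(−D·a(theta − b)))
logit(0.80) = ln(0.80/0.20) = 1.3863
b = theta − logit/(1.7·a) = 0.1 − 1.3863/2.4820 = -0.4585

-0.46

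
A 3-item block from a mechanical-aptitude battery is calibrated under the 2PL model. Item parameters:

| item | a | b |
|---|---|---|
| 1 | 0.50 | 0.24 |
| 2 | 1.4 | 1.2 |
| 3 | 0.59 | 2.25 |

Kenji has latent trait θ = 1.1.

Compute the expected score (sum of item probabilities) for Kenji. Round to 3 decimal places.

P(θ) = 1 / (1 + exp(−a(θ − b)))
P_1 = 1/(1+e^{-0.4300}) = 0.6059
P_2 = 1/(1+e^{0.1400}) = 0.4651
P_3 = 1/(1+e^{0.6785}) = 0.3366
E[score] = 0.6059 + 0.4651 + 0.3366 = 1.4075

1.408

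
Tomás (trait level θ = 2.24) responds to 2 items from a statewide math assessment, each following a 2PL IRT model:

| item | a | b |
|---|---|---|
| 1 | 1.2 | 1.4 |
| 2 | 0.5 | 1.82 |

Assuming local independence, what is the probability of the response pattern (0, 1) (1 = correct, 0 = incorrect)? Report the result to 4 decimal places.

0.1477

P(θ) = 1 / (1 + exp(−a(θ − b)))
P_1 = 1/(1+e^{-1.0080}) = 0.7326
P_2 = 1/(1+e^{-0.2100}) = 0.5523
L = (1−P_1) × P_2 = 0.2674 × 0.5523 = 0.14767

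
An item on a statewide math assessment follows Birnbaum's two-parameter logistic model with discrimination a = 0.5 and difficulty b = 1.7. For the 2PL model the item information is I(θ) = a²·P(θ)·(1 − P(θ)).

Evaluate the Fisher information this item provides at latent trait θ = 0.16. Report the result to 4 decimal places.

0.0541

P = 1/(1+e^{0.7700}) = 0.3165
P(1−P) = 0.3165 × 0.6835 = 0.2163
I = a² × P(1−P) = 0.5² × 0.2163 = 0.05408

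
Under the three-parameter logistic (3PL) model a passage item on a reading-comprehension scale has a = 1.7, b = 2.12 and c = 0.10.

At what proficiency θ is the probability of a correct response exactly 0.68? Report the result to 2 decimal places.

2.47

P(θ) = c + (1 − c) · 1 / (1 + exp(−a(θ − b)))
Remove guessing floor: (0.68 − 0.10)/(1 − 0.10) = 0.6444
logit = ln(0.6444/0.3556) = 0.5947
θ = b + logit/(a) = 2.12 + 0.5947/1.7000 = 2.4698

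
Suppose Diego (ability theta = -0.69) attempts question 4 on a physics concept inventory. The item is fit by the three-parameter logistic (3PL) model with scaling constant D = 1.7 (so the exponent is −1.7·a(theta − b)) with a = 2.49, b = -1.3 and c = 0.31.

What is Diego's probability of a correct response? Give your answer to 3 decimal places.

0.951

P(theta) = c + (1 − c) · 1 / (1 + exp(−D·a(theta − b)))
Exponent: 1.7 × 2.49 × (-0.69 − (-1.3)) = 2.5821
1/(1 + e^{-2.5821}) = 0.9297
P = 0.31 + 0.69 × 0.9297 = 0.9515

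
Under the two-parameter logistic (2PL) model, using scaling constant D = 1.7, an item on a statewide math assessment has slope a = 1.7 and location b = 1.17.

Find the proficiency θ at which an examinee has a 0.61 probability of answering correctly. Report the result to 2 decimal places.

1.32

P(θ) = 1 / (1 + exp(−D·a(θ − b)))
logit = ln(0.6100/0.3900) = 0.4473
θ = b + logit/(1.7·a) = 1.17 + 0.4473/2.8900 = 1.3248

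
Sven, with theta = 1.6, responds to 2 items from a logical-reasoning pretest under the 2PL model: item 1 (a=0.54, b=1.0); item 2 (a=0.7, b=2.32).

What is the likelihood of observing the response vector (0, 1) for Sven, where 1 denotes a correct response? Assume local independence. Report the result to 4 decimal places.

0.1581

P(theta) = 1 / (1 + exp(−a(theta − b)))
P_1 = 1/(1+e^{-0.3240}) = 0.5803
P_2 = 1/(1+e^{0.5040}) = 0.3766
L = (1−P_1) × P_2 = 0.4197 × 0.3766 = 0.15806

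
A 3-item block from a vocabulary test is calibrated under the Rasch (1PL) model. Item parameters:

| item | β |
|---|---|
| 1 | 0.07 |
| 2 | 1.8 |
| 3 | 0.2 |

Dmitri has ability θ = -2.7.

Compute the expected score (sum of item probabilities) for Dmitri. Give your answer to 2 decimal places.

0.12

P(θ) = 1 / (1 + exp(−(θ − β)))
P_1 = 1/(1+e^{2.7700}) = 0.0590
P_2 = 1/(1+e^{4.5000}) = 0.0110
P_3 = 1/(1+e^{2.9000}) = 0.0522
E[score] = 0.0590 + 0.0110 + 0.0522 = 0.1221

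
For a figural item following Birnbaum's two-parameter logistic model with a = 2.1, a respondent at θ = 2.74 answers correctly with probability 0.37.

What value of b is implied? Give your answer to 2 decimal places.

2.99

P(θ) = 1 / (1 + exp(−a(θ − b)))
logit(0.37) = ln(0.37/0.63) = -0.5322
b = θ − logit/(a) = 2.74 − (-0.5322)/2.1000 = 2.9934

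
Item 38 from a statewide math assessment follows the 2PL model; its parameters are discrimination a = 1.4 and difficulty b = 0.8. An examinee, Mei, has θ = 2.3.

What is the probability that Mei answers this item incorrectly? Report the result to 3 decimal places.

0.109

P(θ) = 1 / (1 + exp(−a(θ − b)))
Exponent: 1.4 × (2.3 − 0.8) = 2.1000
1/(1 + e^{-2.1000}) = 0.8909
P(incorrect) = 1 − 0.8909 = 0.1091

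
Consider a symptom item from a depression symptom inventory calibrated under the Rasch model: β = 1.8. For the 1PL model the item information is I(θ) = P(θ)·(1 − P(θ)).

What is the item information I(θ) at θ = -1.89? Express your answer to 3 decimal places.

0.024

P = 1/(1+e^{3.6900}) = 0.0244
P(1−P) = 0.0244 × 0.9756 = 0.0238
I = P(1−P) = 0.02377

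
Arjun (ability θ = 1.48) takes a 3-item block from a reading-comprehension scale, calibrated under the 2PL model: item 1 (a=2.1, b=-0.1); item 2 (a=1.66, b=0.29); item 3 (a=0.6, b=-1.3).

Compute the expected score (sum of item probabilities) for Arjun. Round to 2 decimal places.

2.68

P(θ) = 1 / (1 + exp(−a(θ − b)))
P_1 = 1/(1+e^{-3.3180}) = 0.9650
P_2 = 1/(1+e^{-1.9754}) = 0.8782
P_3 = 1/(1+e^{-1.6680}) = 0.8413
E[score] = 0.9650 + 0.8782 + 0.8413 = 2.6845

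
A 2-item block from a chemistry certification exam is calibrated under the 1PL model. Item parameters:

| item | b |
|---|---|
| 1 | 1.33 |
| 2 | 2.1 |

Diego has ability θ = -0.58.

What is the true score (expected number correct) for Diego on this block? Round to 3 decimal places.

0.193

P(θ) = 1 / (1 + exp(−(θ − b)))
P_1 = 1/(1+e^{1.9100}) = 0.1290
P_2 = 1/(1+e^{2.6800}) = 0.0642
E[score] = 0.1290 + 0.0642 = 0.1931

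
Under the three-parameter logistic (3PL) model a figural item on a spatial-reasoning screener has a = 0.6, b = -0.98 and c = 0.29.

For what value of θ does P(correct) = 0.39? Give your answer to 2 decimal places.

-3.99

P(θ) = c + (1 − c) · 1 / (1 + exp(−a(θ − b)))
Remove guessing floor: (0.39 − 0.29)/(1 − 0.29) = 0.1408
logit = ln(0.1408/0.8592) = -1.8083
θ = b + logit/(a) = -0.98 + (-1.8083)/0.6000 = -3.9938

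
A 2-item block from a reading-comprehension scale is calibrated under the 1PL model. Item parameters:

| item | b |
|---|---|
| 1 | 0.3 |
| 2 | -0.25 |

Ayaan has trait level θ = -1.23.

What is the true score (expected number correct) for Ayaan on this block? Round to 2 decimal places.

P(θ) = 1 / (1 + exp(−(θ − b)))
P_1 = 1/(1+e^{1.5300}) = 0.1780
P_2 = 1/(1+e^{0.9800}) = 0.2729
E[score] = 0.1780 + 0.2729 = 0.4509

0.45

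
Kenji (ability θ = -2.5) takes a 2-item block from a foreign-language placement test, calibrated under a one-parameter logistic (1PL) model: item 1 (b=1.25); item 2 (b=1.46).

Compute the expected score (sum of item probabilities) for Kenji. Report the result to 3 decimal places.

P(θ) = 1 / (1 + exp(−(θ − b)))
P_1 = 1/(1+e^{3.7500}) = 0.0230
P_2 = 1/(1+e^{3.9600}) = 0.0187
E[score] = 0.0230 + 0.0187 = 0.0417

0.042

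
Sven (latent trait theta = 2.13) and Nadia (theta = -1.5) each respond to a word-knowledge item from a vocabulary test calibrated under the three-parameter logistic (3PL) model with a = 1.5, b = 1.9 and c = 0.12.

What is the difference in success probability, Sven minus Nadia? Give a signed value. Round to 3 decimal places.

P(theta) = c + (1 − c) · 1 / (1 + exp(−a(theta − b)))
P(Sven) = 0.6352  [exponent 0.3450]
P(Nadia) = 0.1253  [exponent -5.1000]
Difference = 0.6352 − 0.1253 = 0.5098

0.510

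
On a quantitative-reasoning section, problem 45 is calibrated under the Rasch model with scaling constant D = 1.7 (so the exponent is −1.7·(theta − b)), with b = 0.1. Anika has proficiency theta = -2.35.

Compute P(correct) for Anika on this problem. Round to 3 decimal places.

P(theta) = 1 / (1 + exp(−D·(theta − b)))
Exponent: 1.7 × (-2.35 − 0.1) = -4.1650
1/(1 + e^{4.1650}) = 0.0153
P = 0.0153

0.015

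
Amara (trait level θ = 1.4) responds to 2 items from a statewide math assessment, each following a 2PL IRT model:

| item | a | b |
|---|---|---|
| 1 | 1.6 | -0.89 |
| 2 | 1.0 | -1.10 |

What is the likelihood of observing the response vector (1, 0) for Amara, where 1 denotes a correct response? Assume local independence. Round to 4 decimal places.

0.0740

P(θ) = 1 / (1 + exp(−a(θ − b)))
P_1 = 1/(1+e^{-3.6640}) = 0.9750
P_2 = 1/(1+e^{-2.5000}) = 0.9241
L = P_1 × (1−P_2) = 0.9750 × 0.0759 = 0.07396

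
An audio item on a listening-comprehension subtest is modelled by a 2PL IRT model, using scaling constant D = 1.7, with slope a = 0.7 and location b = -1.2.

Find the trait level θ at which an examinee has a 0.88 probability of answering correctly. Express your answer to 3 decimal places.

P(θ) = 1 / (1 + exp(−D·a(θ − b)))
logit = ln(0.8800/0.1200) = 1.9924
θ = b + logit/(1.7·a) = -1.2 + 1.9924/1.1900 = 0.4743

0.474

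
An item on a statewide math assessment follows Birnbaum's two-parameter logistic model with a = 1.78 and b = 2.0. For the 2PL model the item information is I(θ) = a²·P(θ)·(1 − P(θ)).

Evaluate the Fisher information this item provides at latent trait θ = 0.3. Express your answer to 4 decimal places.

P = 1/(1+e^{3.0260}) = 0.0463
P(1−P) = 0.0463 × 0.9537 = 0.0441
I = a² × P(1−P) = 1.78² × 0.0441 = 0.13980

0.1398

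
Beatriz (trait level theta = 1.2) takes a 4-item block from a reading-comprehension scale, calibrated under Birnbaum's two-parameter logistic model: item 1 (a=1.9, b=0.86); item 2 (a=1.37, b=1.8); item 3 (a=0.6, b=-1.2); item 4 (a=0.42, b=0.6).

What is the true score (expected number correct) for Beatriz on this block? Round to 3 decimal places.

P(theta) = 1 / (1 + exp(−a(theta − b)))
P_1 = 1/(1+e^{-0.6460}) = 0.6561
P_2 = 1/(1+e^{0.8220}) = 0.3053
P_3 = 1/(1+e^{-1.4400}) = 0.8085
P_4 = 1/(1+e^{-0.2520}) = 0.5627
E[score] = 0.6561 + 0.3053 + 0.8085 + 0.5627 = 2.3326

2.333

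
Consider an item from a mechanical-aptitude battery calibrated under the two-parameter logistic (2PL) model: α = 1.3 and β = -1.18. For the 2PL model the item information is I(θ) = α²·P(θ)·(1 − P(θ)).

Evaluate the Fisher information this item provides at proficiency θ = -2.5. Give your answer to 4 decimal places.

0.2183

P = 1/(1+e^{1.7160}) = 0.1524
P(1−P) = 0.1524 × 0.8476 = 0.1292
I = α² × P(1−P) = 1.3² × 0.1292 = 0.21829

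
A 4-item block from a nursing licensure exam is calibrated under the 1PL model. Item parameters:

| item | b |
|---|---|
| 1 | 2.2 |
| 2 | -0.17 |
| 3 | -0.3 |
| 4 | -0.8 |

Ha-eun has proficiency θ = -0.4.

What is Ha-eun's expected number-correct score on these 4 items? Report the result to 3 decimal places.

1.586

P(θ) = 1 / (1 + exp(−(θ − b)))
P_1 = 1/(1+e^{2.6000}) = 0.0691
P_2 = 1/(1+e^{0.2300}) = 0.4428
P_3 = 1/(1+e^{0.1000}) = 0.4750
P_4 = 1/(1+e^{-0.4000}) = 0.5987
E[score] = 0.0691 + 0.4428 + 0.4750 + 0.5987 = 1.5856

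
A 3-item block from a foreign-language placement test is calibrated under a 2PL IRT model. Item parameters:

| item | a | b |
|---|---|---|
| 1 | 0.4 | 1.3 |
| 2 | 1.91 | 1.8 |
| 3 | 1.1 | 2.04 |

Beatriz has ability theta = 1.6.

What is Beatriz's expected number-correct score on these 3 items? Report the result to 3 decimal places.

P(theta) = 1 / (1 + exp(−a(theta − b)))
P_1 = 1/(1+e^{-0.1200}) = 0.5300
P_2 = 1/(1+e^{0.3820}) = 0.4056
P_3 = 1/(1+e^{0.4840}) = 0.3813
E[score] = 0.5300 + 0.4056 + 0.3813 = 1.3169

1.317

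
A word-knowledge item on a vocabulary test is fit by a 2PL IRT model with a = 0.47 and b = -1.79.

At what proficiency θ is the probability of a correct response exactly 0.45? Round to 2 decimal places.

-2.22

P(θ) = 1 / (1 + exp(−a(θ − b)))
logit = ln(0.4500/0.5500) = -0.2007
θ = b + logit/(a) = -1.79 + (-0.2007)/0.4700 = -2.2170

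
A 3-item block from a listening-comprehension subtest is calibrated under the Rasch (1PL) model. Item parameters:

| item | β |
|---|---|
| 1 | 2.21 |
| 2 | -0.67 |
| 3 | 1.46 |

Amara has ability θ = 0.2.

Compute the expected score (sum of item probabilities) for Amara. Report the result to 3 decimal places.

1.044

P(θ) = 1 / (1 + exp(−(θ − β)))
P_1 = 1/(1+e^{2.0100}) = 0.1182
P_2 = 1/(1+e^{-0.8700}) = 0.7047
P_3 = 1/(1+e^{1.2600}) = 0.2210
E[score] = 0.1182 + 0.7047 + 0.2210 = 1.0439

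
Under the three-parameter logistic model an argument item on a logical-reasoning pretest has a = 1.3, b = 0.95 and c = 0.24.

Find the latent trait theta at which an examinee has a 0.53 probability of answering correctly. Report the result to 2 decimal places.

0.58

P(theta) = c + (1 − c) · 1 / (1 + exp(−a(theta − b)))
Remove guessing floor: (0.53 − 0.24)/(1 − 0.24) = 0.3816
logit = ln(0.3816/0.6184) = -0.4829
theta = b + logit/(a) = 0.95 + (-0.4829)/1.3000 = 0.5786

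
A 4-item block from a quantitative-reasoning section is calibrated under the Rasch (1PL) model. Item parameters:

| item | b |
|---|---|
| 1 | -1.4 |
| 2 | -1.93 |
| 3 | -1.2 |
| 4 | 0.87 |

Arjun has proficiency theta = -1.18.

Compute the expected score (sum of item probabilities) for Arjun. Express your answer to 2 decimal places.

1.85

P(theta) = 1 / (1 + exp(−(theta − b)))
P_1 = 1/(1+e^{-0.2200}) = 0.5548
P_2 = 1/(1+e^{-0.7500}) = 0.6792
P_3 = 1/(1+e^{-0.0200}) = 0.5050
P_4 = 1/(1+e^{2.0500}) = 0.1141
E[score] = 0.5548 + 0.6792 + 0.5050 + 0.1141 = 1.8530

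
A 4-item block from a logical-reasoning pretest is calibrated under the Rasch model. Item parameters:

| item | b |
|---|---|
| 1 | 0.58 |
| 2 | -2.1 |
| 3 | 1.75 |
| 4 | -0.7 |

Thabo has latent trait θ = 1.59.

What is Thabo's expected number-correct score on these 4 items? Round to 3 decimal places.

3.077

P(θ) = 1 / (1 + exp(−(θ − b)))
P_1 = 1/(1+e^{-1.0100}) = 0.7330
P_2 = 1/(1+e^{-3.6900}) = 0.9756
P_3 = 1/(1+e^{0.1600}) = 0.4601
P_4 = 1/(1+e^{-2.2900}) = 0.9080
E[score] = 0.7330 + 0.9756 + 0.4601 + 0.9080 = 3.0768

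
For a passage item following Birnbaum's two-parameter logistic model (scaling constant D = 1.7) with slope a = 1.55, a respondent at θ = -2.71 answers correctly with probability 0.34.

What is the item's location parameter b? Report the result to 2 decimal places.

P(θ) = 1 / (1 + exp(−D·a(θ − b)))
logit(0.34) = ln(0.34/0.66) = -0.6633
b = θ − logit/(1.7·a) = -2.71 − (-0.6633)/2.6350 = -2.4583

-2.46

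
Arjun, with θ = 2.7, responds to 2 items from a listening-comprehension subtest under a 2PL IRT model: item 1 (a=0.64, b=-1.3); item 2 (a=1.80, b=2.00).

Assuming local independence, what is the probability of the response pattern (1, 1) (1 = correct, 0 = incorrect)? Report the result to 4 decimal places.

P(θ) = 1 / (1 + exp(−a(θ − b)))
P_1 = 1/(1+e^{-2.5600}) = 0.9282
P_2 = 1/(1+e^{-1.2600}) = 0.7790
L = P_1 × P_2 = 0.9282 × 0.7790 = 0.72313

0.7231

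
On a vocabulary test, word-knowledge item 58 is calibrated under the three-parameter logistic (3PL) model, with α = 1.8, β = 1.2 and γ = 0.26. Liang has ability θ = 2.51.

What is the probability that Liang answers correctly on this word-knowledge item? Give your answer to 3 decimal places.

0.936

P(θ) = γ + (1 − γ) · 1 / (1 + exp(−α(θ − β)))
Exponent: 1.8 × (2.51 − 1.2) = 2.3580
1/(1 + e^{-2.3580}) = 0.9136
P = 0.26 + 0.74 × 0.9136 = 0.9360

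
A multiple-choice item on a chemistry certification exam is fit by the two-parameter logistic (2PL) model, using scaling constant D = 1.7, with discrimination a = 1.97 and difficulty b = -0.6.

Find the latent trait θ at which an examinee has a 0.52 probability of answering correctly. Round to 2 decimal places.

P(θ) = 1 / (1 + exp(−D·a(θ − b)))
logit = ln(0.5200/0.4800) = 0.0800
θ = b + logit/(1.7·a) = -0.6 + 0.0800/3.3490 = -0.5761

-0.58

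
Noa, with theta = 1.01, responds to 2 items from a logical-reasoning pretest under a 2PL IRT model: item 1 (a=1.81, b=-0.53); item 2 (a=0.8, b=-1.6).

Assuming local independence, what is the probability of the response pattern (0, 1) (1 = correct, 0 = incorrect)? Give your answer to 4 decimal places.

0.0516

P(theta) = 1 / (1 + exp(−a(theta − b)))
P_1 = 1/(1+e^{-2.7874}) = 0.9420
P_2 = 1/(1+e^{-2.0880}) = 0.8897
L = (1−P_1) × P_2 = 0.0580 × 0.8897 = 0.05161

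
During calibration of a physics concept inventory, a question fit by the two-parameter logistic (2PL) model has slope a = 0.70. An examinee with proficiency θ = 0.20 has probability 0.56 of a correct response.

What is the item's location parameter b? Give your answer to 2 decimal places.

P(θ) = 1 / (1 + exp(−a(θ − b)))
logit(0.56) = ln(0.56/0.44) = 0.2412
b = θ − logit/(a) = 0.20 − 0.2412/0.7000 = -0.1445

-0.14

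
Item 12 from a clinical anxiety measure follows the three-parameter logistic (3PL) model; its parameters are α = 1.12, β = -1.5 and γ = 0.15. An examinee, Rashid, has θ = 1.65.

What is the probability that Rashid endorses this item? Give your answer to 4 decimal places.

P(θ) = γ + (1 − γ) · 1 / (1 + exp(−α(θ − β)))
Exponent: 1.12 × (1.65 − (-1.5)) = 3.5280
1/(1 + e^{-3.5280}) = 0.9715
P = 0.15 + 0.85 × 0.9715 = 0.9758

0.9758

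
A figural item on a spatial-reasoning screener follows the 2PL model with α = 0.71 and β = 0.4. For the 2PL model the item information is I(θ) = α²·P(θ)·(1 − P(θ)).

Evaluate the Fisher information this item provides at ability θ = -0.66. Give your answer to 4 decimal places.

P = 1/(1+e^{0.7526}) = 0.3203
P(1−P) = 0.3203 × 0.6797 = 0.2177
I = α² × P(1−P) = 0.71² × 0.2177 = 0.10974

0.1097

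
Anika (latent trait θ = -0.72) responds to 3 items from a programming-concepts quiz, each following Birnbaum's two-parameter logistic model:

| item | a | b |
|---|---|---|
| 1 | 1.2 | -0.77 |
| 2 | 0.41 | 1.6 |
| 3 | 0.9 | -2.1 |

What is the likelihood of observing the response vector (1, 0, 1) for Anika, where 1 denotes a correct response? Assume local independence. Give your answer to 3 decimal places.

0.288

P(θ) = 1 / (1 + exp(−a(θ − b)))
P_1 = 1/(1+e^{-0.0600}) = 0.5150
P_2 = 1/(1+e^{0.9512}) = 0.2786
P_3 = 1/(1+e^{-1.2420}) = 0.7759
L = P_1 × (1−P_2) × P_3 = 0.5150 × 0.7214 × 0.7759 = 0.28825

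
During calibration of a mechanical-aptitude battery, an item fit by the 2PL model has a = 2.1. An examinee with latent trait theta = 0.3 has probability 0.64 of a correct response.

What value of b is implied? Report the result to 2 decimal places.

P(theta) = 1 / (1 + exp(−a(theta − b)))
logit(0.64) = ln(0.64/0.36) = 0.5754
b = theta − logit/(a) = 0.3 − 0.5754/2.1000 = 0.0260

0.03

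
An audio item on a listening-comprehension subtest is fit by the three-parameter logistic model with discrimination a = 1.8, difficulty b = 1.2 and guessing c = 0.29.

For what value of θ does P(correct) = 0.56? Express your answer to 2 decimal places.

0.93

P(θ) = c + (1 − c) · 1 / (1 + exp(−a(θ − b)))
Remove guessing floor: (0.56 − 0.29)/(1 − 0.29) = 0.3803
logit = ln(0.3803/0.6197) = -0.4884
θ = b + logit/(a) = 1.2 + (-0.4884)/1.8000 = 0.9287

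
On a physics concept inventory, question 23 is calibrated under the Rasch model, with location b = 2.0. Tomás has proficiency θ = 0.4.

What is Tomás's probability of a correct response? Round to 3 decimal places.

P(θ) = 1 / (1 + exp(−(θ − b)))
Exponent: (0.4 − 2.0) = -1.6000
1/(1 + e^{1.6000}) = 0.1680
P = 0.1680

0.168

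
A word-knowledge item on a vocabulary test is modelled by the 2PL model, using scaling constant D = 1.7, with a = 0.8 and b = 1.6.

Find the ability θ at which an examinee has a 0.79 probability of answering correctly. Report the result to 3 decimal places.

P(θ) = 1 / (1 + exp(−D·a(θ − b)))
logit = ln(0.7900/0.2100) = 1.3249
θ = b + logit/(1.7·a) = 1.6 + 1.3249/1.3600 = 2.5742

2.574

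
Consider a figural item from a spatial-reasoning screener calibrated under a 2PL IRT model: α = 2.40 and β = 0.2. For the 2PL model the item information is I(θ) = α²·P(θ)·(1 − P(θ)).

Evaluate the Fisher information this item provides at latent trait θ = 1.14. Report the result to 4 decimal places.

P = 1/(1+e^{-2.2560}) = 0.9052
P(1−P) = 0.9052 × 0.0948 = 0.0858
I = α² × P(1−P) = 2.40² × 0.0858 = 0.49444

0.4944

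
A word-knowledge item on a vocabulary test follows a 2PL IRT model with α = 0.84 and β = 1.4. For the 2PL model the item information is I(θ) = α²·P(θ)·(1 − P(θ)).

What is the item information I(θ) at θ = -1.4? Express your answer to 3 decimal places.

0.056

P = 1/(1+e^{2.3520}) = 0.0869
P(1−P) = 0.0869 × 0.9131 = 0.0794
I = α² × P(1−P) = 0.84² × 0.0794 = 0.05599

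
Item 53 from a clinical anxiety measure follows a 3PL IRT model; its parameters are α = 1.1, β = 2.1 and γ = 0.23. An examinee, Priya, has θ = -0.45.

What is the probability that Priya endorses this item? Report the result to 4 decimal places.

P(θ) = γ + (1 − γ) · 1 / (1 + exp(−α(θ − β)))
Exponent: 1.1 × (-0.45 − 2.1) = -2.8050
1/(1 + e^{2.8050}) = 0.0571
P = 0.23 + 0.77 × 0.0571 = 0.2739

0.2739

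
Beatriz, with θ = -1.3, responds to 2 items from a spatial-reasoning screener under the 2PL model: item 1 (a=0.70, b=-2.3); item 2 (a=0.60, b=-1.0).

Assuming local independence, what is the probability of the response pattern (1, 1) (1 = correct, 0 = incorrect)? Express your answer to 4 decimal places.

0.3041

P(θ) = 1 / (1 + exp(−a(θ − b)))
P_1 = 1/(1+e^{-0.7000}) = 0.6682
P_2 = 1/(1+e^{0.1800}) = 0.4551
L = P_1 × P_2 = 0.6682 × 0.4551 = 0.30411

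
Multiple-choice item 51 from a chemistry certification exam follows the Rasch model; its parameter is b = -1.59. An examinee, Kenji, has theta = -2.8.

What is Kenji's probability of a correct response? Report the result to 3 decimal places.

P(theta) = 1 / (1 + exp(−(theta − b)))
Exponent: (-2.8 − (-1.59)) = -1.2100
1/(1 + e^{1.2100}) = 0.2297
P = 0.2297

0.230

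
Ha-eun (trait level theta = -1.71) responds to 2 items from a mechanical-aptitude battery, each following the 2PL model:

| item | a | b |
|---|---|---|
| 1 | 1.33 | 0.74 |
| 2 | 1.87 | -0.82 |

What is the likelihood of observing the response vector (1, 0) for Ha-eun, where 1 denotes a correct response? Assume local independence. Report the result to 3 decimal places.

P(theta) = 1 / (1 + exp(−a(theta − b)))
P_1 = 1/(1+e^{3.2585}) = 0.0370
P_2 = 1/(1+e^{1.6643}) = 0.1592
L = P_1 × (1−P_2) = 0.0370 × 0.8408 = 0.03113

0.031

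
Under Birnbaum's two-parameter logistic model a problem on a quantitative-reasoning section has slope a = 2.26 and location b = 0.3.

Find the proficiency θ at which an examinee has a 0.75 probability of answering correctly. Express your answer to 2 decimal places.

0.79

P(θ) = 1 / (1 + exp(−a(θ − b)))
logit = ln(0.7500/0.2500) = 1.0986
θ = b + logit/(a) = 0.3 + 1.0986/2.2600 = 0.7861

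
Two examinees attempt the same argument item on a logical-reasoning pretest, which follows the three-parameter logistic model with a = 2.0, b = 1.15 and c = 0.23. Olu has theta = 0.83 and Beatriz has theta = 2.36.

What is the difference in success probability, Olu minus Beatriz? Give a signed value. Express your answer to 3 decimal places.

-0.441

P(theta) = c + (1 − c) · 1 / (1 + exp(−a(theta − b)))
P(Olu) = 0.4958  [exponent -0.6400]
P(Beatriz) = 0.9371  [exponent 2.4200]
Difference = 0.4958 − 0.9371 = -0.4413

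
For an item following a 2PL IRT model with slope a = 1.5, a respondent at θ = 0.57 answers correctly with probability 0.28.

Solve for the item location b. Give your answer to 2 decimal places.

1.20

P(θ) = 1 / (1 + exp(−a(θ − b)))
logit(0.28) = ln(0.28/0.72) = -0.9445
b = θ − logit/(a) = 0.57 − (-0.9445)/1.5000 = 1.1996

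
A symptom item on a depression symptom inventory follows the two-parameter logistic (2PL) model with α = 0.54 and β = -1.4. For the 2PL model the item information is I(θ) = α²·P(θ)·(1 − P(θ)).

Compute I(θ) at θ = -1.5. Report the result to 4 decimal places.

P = 1/(1+e^{0.0540}) = 0.4865
P(1−P) = 0.4865 × 0.5135 = 0.2498
I = α² × P(1−P) = 0.54² × 0.2498 = 0.07285

0.0728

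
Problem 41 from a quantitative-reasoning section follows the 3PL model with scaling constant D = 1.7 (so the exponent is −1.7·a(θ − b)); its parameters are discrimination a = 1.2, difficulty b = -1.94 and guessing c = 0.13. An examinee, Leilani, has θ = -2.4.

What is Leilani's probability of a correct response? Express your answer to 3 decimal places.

0.375

P(θ) = c + (1 − c) · 1 / (1 + exp(−D·a(θ − b)))
Exponent: 1.7 × 1.2 × (-2.4 − (-1.94)) = -0.9384
1/(1 + e^{0.9384}) = 0.2812
P = 0.13 + 0.87 × 0.2812 = 0.3747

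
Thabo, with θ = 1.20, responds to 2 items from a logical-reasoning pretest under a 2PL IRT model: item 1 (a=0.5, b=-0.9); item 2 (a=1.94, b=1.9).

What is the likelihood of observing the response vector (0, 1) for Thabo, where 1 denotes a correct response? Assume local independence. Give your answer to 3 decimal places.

0.053

P(θ) = 1 / (1 + exp(−a(θ − b)))
P_1 = 1/(1+e^{-1.0500}) = 0.7408
P_2 = 1/(1+e^{1.3580}) = 0.2046
L = (1−P_1) × P_2 = 0.2592 × 0.2046 = 0.05303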